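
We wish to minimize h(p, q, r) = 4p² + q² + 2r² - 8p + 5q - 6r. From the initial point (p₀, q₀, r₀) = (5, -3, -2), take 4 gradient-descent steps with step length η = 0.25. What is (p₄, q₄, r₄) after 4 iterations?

(5, -2.53125, 1.5)

∇h = (8p - 8, 2q + 5, 4r - 6)
(p₁, q₁, r₁) = (5, -3, -2) − 0.25·(32, -1, -14) = (-3, -2.75, 1.5)
(p₂, q₂, r₂) = (-3, -2.75, 1.5) − 0.25·(-32, -0.5, 0) = (5, -2.625, 1.5)
(p₃, q₃, r₃) = (5, -2.625, 1.5) − 0.25·(32, -0.25, 0) = (-3, -2.5625, 1.5)
(p₄, q₄, r₄) = (-3, -2.5625, 1.5) − 0.25·(-32, -0.125, 0) = (5, -2.53125, 1.5)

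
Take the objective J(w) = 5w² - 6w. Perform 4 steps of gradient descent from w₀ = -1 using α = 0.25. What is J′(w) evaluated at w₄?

J′(w) = 10w - 6
w₁ = -1 − 0.25·(-16) = 3
w₂ = 3 − 0.25·24 = -3
w₃ = -3 − 0.25·(-36) = 6
w₄ = 6 − 0.25·54 = -7.5
J′(w) at (-7.5) = -81

-81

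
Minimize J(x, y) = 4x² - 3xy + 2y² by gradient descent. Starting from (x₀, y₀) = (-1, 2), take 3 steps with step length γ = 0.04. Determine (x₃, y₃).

∇J = (8x - 3y, -3x + 4y)
Step 1: at (-1, 2), ∇J = (-14, 11) → (-1, 2) − 0.04·(-14, 11) = (-0.44, 1.56)
Step 2: at (-0.44, 1.56), ∇J = (-8.2, 7.56) → (-0.44, 1.56) − 0.04·(-8.2, 7.56) = (-0.112, 1.2576)
Step 3: at (-0.112, 1.2576), ∇J = (-4.6688, 5.3664) → (-0.112, 1.2576) − 0.04·(-4.6688, 5.3664) = (0.074752, 1.042944)

(0.074752, 1.042944)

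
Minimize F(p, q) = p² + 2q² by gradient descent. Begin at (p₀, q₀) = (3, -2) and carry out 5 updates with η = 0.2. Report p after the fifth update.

0.23328

∇F = (2p, 4q)
(p₁, q₁) = (3, -2) − 0.2·(6, -8) = (1.8, -0.4)
(p₂, q₂) = (1.8, -0.4) − 0.2·(3.6, -1.6) = (1.08, -0.08)
(p₃, q₃) = (1.08, -0.08) − 0.2·(2.16, -0.32) = (0.648, -0.016)
(p₄, q₄) = (0.648, -0.016) − 0.2·(1.296, -0.064) = (0.3888, -0.0032)
(p₅, q₅) = (0.3888, -0.0032) − 0.2·(0.7776, -0.0128) = (0.23328, -0.00064)
p = 0.23328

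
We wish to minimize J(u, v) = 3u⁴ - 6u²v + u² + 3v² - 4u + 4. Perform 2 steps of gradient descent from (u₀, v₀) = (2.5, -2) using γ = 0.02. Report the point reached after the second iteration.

∇J = (12u³ - 12uv + 2u - 4, -6u² + 6v)
(u₁, v₁) = (2.5, -2) − 0.02·(248.5, -49.5) = (-2.47, -1.01)
(u₂, v₂) = (-2.47, -1.01) − 0.02·(-219.707076, -42.6654) = (1.92414152, -0.156692)

(1.92414152, -0.156692)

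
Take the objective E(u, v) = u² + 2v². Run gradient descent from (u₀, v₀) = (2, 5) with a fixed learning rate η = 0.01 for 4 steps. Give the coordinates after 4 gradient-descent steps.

(1.84473632, 4.2467328)

∇E = (2u, 4v)
Step 1: at (2, 5), ∇E = (4, 20) → (2, 5) − 0.01·(4, 20) = (1.96, 4.8)
Step 2: at (1.96, 4.8), ∇E = (3.92, 19.2) → (1.96, 4.8) − 0.01·(3.92, 19.2) = (1.9208, 4.608)
Step 3: at (1.9208, 4.608), ∇E = (3.8416, 18.432) → (1.9208, 4.608) − 0.01·(3.8416, 18.432) = (1.882384, 4.42368)
Step 4: at (1.882384, 4.42368), ∇E = (3.764768, 17.69472) → (1.882384, 4.42368) − 0.01·(3.764768, 17.69472) = (1.84473632, 4.2467328)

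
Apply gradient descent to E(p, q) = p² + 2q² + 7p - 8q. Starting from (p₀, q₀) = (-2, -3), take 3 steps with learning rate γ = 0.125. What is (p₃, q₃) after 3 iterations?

(-2.8671875, 1.375)

∇E = (2p + 7, 4q - 8)
Step 1: at (-2, -3), ∇E = (3, -20) → (-2, -3) − 0.125·(3, -20) = (-2.375, -0.5)
Step 2: at (-2.375, -0.5), ∇E = (2.25, -10) → (-2.375, -0.5) − 0.125·(2.25, -10) = (-2.65625, 0.75)
Step 3: at (-2.65625, 0.75), ∇E = (1.6875, -5) → (-2.65625, 0.75) − 0.125·(1.6875, -5) = (-2.8671875, 1.375)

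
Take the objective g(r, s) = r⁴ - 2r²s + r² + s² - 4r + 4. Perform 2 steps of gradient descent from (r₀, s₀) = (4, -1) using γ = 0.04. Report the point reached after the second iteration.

∇g = (4r³ - 4rs + 2r - 4, -2r² + 2s)
(r₁, s₁) = (4, -1) − 0.04·(276, -34) = (-7.04, 0.36)
(r₂, s₂) = (-7.04, 0.36) − 0.04·(-1403.597056, -98.4032) = (49.10388224, 4.296128)

(49.10388224, 4.296128)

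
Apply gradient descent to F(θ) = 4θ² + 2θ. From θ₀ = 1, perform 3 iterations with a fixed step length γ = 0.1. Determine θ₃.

F′(θ) = 8θ + 2
θ₁ = 1 − 0.1·10 = 0
θ₂ = 0 − 0.1·2 = -0.2
θ₃ = -0.2 − 0.1·0.4 = -0.24

-0.24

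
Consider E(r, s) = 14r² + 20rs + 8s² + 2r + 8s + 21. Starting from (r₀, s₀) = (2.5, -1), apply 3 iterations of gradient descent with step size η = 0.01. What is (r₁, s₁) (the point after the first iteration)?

∇E = (28r + 20s + 2, 20r + 16s + 8)
Step 1: at (2.5, -1), ∇E = (52, 42) → (2.5, -1) − 0.01·(52, 42) = (1.98, -1.42)

(1.98, -1.42)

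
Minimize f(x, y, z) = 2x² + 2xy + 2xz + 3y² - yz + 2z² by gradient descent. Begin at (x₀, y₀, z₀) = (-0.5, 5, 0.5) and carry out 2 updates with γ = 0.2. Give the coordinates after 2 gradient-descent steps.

∇f = (4x + 2y + 2z, 2x + 6y - z, 2x - y + 4z)
Step 1: at (-0.5, 5, 0.5), ∇f = (9, 28.5, -4) → (-0.5, 5, 0.5) − 0.2·(9, 28.5, -4) = (-2.3, -0.7, 1.3)
Step 2: at (-2.3, -0.7, 1.3), ∇f = (-8, -10.1, 1.3) → (-2.3, -0.7, 1.3) − 0.2·(-8, -10.1, 1.3) = (-0.7, 1.32, 1.04)

(-0.7, 1.32, 1.04)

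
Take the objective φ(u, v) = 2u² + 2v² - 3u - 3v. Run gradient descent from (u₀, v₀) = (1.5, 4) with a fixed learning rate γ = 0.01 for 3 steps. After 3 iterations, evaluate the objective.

15.166360820736

∇φ = (4u - 3, 4v - 3)
Step 1: at (1.5, 4), ∇φ = (3, 13) → (1.5, 4) − 0.01·(3, 13) = (1.47, 3.87)
Step 2: at (1.47, 3.87), ∇φ = (2.88, 12.48) → (1.47, 3.87) − 0.01·(2.88, 12.48) = (1.4412, 3.7452)
Step 3: at (1.4412, 3.7452), ∇φ = (2.7648, 11.9808) → (1.4412, 3.7452) − 0.01·(2.7648, 11.9808) = (1.413552, 3.625392)
φ(1.413552, 3.625392) = 15.166360820736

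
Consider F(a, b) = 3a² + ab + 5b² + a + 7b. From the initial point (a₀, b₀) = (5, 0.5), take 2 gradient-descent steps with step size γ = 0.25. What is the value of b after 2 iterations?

4.59375

∇F = (6a + b + 1, a + 10b + 7)
(a₁, b₁) = (5, 0.5) − 0.25·(31.5, 17) = (-2.875, -3.75)
(a₂, b₂) = (-2.875, -3.75) − 0.25·(-20, -33.375) = (2.125, 4.59375)
b = 4.59375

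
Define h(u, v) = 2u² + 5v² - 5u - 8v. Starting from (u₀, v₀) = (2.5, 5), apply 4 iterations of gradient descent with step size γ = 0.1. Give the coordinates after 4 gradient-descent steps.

(1.412, 0.8)

∇h = (4u - 5, 10v - 8)
(u₁, v₁) = (2.5, 5) − 0.1·(5, 42) = (2, 0.8)
(u₂, v₂) = (2, 0.8) − 0.1·(3, 0) = (1.7, 0.8)
(u₃, v₃) = (1.7, 0.8) − 0.1·(1.8, 0) = (1.52, 0.8)
(u₄, v₄) = (1.52, 0.8) − 0.1·(1.08, 0) = (1.412, 0.8)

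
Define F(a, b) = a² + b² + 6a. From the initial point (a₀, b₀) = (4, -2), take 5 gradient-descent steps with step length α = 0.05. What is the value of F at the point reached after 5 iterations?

∇F = (2a + 6, 2b)
(a₁, b₁) = (4, -2) − 0.05·(14, -4) = (3.3, -1.8)
(a₂, b₂) = (3.3, -1.8) − 0.05·(12.6, -3.6) = (2.67, -1.62)
(a₃, b₃) = (2.67, -1.62) − 0.05·(11.34, -3.24) = (2.103, -1.458)
(a₄, b₄) = (2.103, -1.458) − 0.05·(10.206, -2.916) = (1.5927, -1.3122)
(a₅, b₅) = (1.5927, -1.3122) − 0.05·(9.1854, -2.6244) = (1.13343, -1.18098)
F(1.13343, -1.18098) = 9.4799573253

9.4799573253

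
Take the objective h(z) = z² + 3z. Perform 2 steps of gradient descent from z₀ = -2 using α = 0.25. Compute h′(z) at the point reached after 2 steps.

h′(z) = 2z + 3
z₁ = -2 − 0.25·(-1) = -1.75
z₂ = -1.75 − 0.25·(-0.5) = -1.625
h′(z) at (-1.625) = -0.25

-0.25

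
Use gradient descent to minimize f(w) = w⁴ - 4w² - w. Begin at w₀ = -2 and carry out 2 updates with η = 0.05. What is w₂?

-1.255825

f′(w) = 4w³ - 8w - 1
Step 1: f′(-2) = -17; w₁ = -2 − 0.05·(-17) = -1.15
Step 2: f′(-1.15) = 2.1165; w₂ = -1.15 − 0.05·2.1165 = -1.255825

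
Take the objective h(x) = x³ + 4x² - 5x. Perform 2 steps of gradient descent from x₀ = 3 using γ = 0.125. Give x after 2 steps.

h′(x) = 3x² + 8x - 5
x₁ = 3 − 0.125·46 = -2.75
x₂ = -2.75 − 0.125·(-4.3125) = -2.2109375

-2.2109375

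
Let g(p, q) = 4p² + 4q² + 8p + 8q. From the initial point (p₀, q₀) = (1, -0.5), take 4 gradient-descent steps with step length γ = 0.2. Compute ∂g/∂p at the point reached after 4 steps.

∇g = (8p + 8, 8q + 8)
Step 1: at (1, -0.5), ∇g = (16, 4) → (1, -0.5) − 0.2·(16, 4) = (-2.2, -1.3)
Step 2: at (-2.2, -1.3), ∇g = (-9.6, -2.4) → (-2.2, -1.3) − 0.2·(-9.6, -2.4) = (-0.28, -0.82)
Step 3: at (-0.28, -0.82), ∇g = (5.76, 1.44) → (-0.28, -0.82) − 0.2·(5.76, 1.44) = (-1.432, -1.108)
Step 4: at (-1.432, -1.108), ∇g = (-3.456, -0.864) → (-1.432, -1.108) − 0.2·(-3.456, -0.864) = (-0.7408, -0.9352)
∂g/∂p at (-0.7408, -0.9352) = 2.0736

2.0736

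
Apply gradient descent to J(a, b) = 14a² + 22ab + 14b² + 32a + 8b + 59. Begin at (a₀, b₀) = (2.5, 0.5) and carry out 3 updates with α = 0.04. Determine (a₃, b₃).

(-2.983072, -1.616928)

∇J = (28a + 22b + 32, 22a + 28b + 8)
(a₁, b₁) = (2.5, 0.5) − 0.04·(113, 77) = (-2.02, -2.58)
(a₂, b₂) = (-2.02, -2.58) − 0.04·(-81.32, -108.68) = (1.2328, 1.7672)
(a₃, b₃) = (1.2328, 1.7672) − 0.04·(105.3968, 84.6032) = (-2.983072, -1.616928)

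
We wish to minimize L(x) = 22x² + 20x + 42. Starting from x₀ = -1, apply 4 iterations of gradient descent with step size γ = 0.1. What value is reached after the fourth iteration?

-73.3456

L′(x) = 44x + 20
x₁ = -1 − 0.1·(-24) = 1.4
x₂ = 1.4 − 0.1·81.6 = -6.76
x₃ = -6.76 − 0.1·(-277.44) = 20.984
x₄ = 20.984 − 0.1·943.296 = -73.3456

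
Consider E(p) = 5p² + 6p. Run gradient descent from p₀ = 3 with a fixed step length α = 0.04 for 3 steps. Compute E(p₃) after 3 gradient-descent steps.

1.2233088

E′(p) = 10p + 6
p₁ = 3 − 0.04·36 = 1.56
p₂ = 1.56 − 0.04·21.6 = 0.696
p₃ = 0.696 − 0.04·12.96 = 0.1776
E(0.1776) = 1.2233088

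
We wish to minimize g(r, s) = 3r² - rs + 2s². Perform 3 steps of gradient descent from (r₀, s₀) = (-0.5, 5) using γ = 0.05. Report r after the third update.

∇g = (6r - s, -r + 4s)
Step 1: at (-0.5, 5), ∇g = (-8, 20.5) → (-0.5, 5) − 0.05·(-8, 20.5) = (-0.1, 3.975)
Step 2: at (-0.1, 3.975), ∇g = (-4.575, 16) → (-0.1, 3.975) − 0.05·(-4.575, 16) = (0.12875, 3.175)
Step 3: at (0.12875, 3.175), ∇g = (-2.4025, 12.57125) → (0.12875, 3.175) − 0.05·(-2.4025, 12.57125) = (0.248875, 2.5464375)
r = 0.248875

0.248875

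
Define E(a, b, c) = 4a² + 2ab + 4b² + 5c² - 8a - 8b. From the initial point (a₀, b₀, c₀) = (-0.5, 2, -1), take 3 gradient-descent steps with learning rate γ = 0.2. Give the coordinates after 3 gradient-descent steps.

(0.86, 0.84, 1)

∇E = (8a + 2b - 8, 2a + 8b - 8, 10c)
Step 1: at (-0.5, 2, -1), ∇E = (-8, 7, -10) → (-0.5, 2, -1) − 0.2·(-8, 7, -10) = (1.1, 0.6, 1)
Step 2: at (1.1, 0.6, 1), ∇E = (2, -1, 10) → (1.1, 0.6, 1) − 0.2·(2, -1, 10) = (0.7, 0.8, -1)
Step 3: at (0.7, 0.8, -1), ∇E = (-0.8, -0.2, -10) → (0.7, 0.8, -1) − 0.2·(-0.8, -0.2, -10) = (0.86, 0.84, 1)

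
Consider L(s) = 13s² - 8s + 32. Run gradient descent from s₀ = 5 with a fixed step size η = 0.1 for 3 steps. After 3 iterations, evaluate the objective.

4832.924672

L′(s) = 26s - 8
s₁ = 5 − 0.1·122 = -7.2
s₂ = -7.2 − 0.1·(-195.2) = 12.32
s₃ = 12.32 − 0.1·312.32 = -18.912
L(-18.912) = 4832.924672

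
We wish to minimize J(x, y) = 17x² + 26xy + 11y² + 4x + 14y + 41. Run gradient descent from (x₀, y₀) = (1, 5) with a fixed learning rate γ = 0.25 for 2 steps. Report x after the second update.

517.75

∇J = (34x + 26y + 4, 26x + 22y + 14)
Step 1: at (1, 5), ∇J = (168, 150) → (1, 5) − 0.25·(168, 150) = (-41, -32.5)
Step 2: at (-41, -32.5), ∇J = (-2235, -1767) → (-41, -32.5) − 0.25·(-2235, -1767) = (517.75, 409.25)
x = 517.75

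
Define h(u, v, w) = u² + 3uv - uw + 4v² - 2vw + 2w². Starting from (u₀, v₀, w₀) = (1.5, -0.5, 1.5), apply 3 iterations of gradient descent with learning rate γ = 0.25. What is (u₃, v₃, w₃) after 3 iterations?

∇h = (2u + 3v - w, 3u + 8v - 2w, -u - 2v + 4w)
Step 1: at (1.5, -0.5, 1.5), ∇h = (0, -2.5, 5.5) → (1.5, -0.5, 1.5) − 0.25·(0, -2.5, 5.5) = (1.5, 0.125, 0.125)
Step 2: at (1.5, 0.125, 0.125), ∇h = (3.25, 5.25, -1.25) → (1.5, 0.125, 0.125) − 0.25·(3.25, 5.25, -1.25) = (0.6875, -1.1875, 0.4375)
Step 3: at (0.6875, -1.1875, 0.4375), ∇h = (-2.625, -8.3125, 3.4375) → (0.6875, -1.1875, 0.4375) − 0.25·(-2.625, -8.3125, 3.4375) = (1.34375, 0.890625, -0.421875)

(1.34375, 0.890625, -0.421875)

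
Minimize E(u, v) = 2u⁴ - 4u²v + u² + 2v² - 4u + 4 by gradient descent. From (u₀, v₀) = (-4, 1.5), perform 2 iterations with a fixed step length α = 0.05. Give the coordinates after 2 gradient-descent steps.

(-3052.0888, 81.928)

∇E = (8u³ - 8uv + 2u - 4, -4u² + 4v)
Step 1: at (-4, 1.5), ∇E = (-476, -58) → (-4, 1.5) − 0.05·(-476, -58) = (19.8, 4.4)
Step 2: at (19.8, 4.4), ∇E = (61437.776, -1550.56) → (19.8, 4.4) − 0.05·(61437.776, -1550.56) = (-3052.0888, 81.928)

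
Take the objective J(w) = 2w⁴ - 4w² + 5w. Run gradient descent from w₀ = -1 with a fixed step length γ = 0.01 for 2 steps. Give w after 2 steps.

J′(w) = 8w³ - 8w + 5
w₁ = -1 − 0.01·5 = -1.05
w₂ = -1.05 − 0.01·4.139 = -1.09139

-1.09139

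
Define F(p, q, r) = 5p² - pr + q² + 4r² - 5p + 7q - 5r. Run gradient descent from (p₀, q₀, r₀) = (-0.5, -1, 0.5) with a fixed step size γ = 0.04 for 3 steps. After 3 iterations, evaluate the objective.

∇F = (10p - r - 5, 2q + 7, -p + 8r - 5)
(p₁, q₁, r₁) = (-0.5, -1, 0.5) − 0.04·(-10.5, 5, -0.5) = (-0.08, -1.2, 0.52)
(p₂, q₂, r₂) = (-0.08, -1.2, 0.52) − 0.04·(-6.32, 4.6, -0.76) = (0.1728, -1.384, 0.5504)
(p₃, q₃, r₃) = (0.1728, -1.384, 0.5504) − 0.04·(-3.8224, 4.232, -0.7696) = (0.325696, -1.55328, 0.581184)
F(0.325696, -1.55328, 0.581184) = -11.30248175616

-11.30248175616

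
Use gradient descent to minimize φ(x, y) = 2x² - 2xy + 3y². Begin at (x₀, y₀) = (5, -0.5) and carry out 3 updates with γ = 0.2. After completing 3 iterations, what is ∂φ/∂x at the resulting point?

-0.2

∇φ = (4x - 2y, -2x + 6y)
(x₁, y₁) = (5, -0.5) − 0.2·(21, -13) = (0.8, 2.1)
(x₂, y₂) = (0.8, 2.1) − 0.2·(-1, 11) = (1, -0.1)
(x₃, y₃) = (1, -0.1) − 0.2·(4.2, -2.6) = (0.16, 0.42)
∂φ/∂x at (0.16, 0.42) = -0.2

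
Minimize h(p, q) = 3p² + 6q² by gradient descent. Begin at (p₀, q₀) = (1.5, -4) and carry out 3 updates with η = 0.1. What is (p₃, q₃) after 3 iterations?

∇h = (6p, 12q)
(p₁, q₁) = (1.5, -4) − 0.1·(9, -48) = (0.6, 0.8)
(p₂, q₂) = (0.6, 0.8) − 0.1·(3.6, 9.6) = (0.24, -0.16)
(p₃, q₃) = (0.24, -0.16) − 0.1·(1.44, -1.92) = (0.096, 0.032)

(0.096, 0.032)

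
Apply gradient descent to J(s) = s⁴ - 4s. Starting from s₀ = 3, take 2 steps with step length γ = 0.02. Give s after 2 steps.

J′(s) = 4s³ - 4
Step 1: J′(3) = 104; s₁ = 3 − 0.02·104 = 0.92
Step 2: J′(0.92) = -0.885248; s₂ = 0.92 − 0.02·(-0.885248) = 0.93770496

0.93770496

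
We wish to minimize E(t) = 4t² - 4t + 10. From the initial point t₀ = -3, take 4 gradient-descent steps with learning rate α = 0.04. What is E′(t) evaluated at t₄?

-5.98678528

E′(t) = 8t - 4
t₁ = -3 − 0.04·(-28) = -1.88
t₂ = -1.88 − 0.04·(-19.04) = -1.1184
t₃ = -1.1184 − 0.04·(-12.9472) = -0.600512
t₄ = -0.600512 − 0.04·(-8.804096) = -0.24834816
E′(t) at (-0.24834816) = -5.98678528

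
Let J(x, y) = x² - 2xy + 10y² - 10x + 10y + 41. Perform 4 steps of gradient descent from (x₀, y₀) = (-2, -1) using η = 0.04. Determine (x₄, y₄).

(-0.22764032, -0.57415936)

∇J = (2x - 2y - 10, -2x + 20y + 10)
Step 1: at (-2, -1), ∇J = (-12, -6) → (-2, -1) − 0.04·(-12, -6) = (-1.52, -0.76)
Step 2: at (-1.52, -0.76), ∇J = (-11.52, -2.16) → (-1.52, -0.76) − 0.04·(-11.52, -2.16) = (-1.0592, -0.6736)
Step 3: at (-1.0592, -0.6736), ∇J = (-10.7712, -1.3536) → (-1.0592, -0.6736) − 0.04·(-10.7712, -1.3536) = (-0.628352, -0.619456)
Step 4: at (-0.628352, -0.619456), ∇J = (-10.017792, -1.132416) → (-0.628352, -0.619456) − 0.04·(-10.017792, -1.132416) = (-0.22764032, -0.57415936)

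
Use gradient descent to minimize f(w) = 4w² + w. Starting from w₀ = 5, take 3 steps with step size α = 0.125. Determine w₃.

-0.125

f′(w) = 8w + 1
Step 1: f′(5) = 41; w₁ = 5 − 0.125·41 = -0.125
Step 2: f′(-0.125) = 0; w₂ = -0.125 − 0.125·0 = -0.125
Step 3: f′(-0.125) = 0; w₃ = -0.125 − 0.125·0 = -0.125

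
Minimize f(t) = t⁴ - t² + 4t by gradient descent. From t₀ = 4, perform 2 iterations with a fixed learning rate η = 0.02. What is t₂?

-1.07161088

f′(t) = 4t³ - 2t + 4
Step 1: f′(4) = 252; t₁ = 4 − 0.02·252 = -1.04
Step 2: f′(-1.04) = 1.580544; t₂ = -1.04 − 0.02·1.580544 = -1.07161088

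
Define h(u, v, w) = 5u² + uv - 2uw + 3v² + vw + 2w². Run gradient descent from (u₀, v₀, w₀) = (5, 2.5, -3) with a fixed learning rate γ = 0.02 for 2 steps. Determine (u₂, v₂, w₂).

∇h = (10u + v - 2w, u + 6v + w, -2u + v + 4w)
Step 1: at (5, 2.5, -3), ∇h = (58.5, 17, -19.5) → (5, 2.5, -3) − 0.02·(58.5, 17, -19.5) = (3.83, 2.16, -2.61)
Step 2: at (3.83, 2.16, -2.61), ∇h = (45.68, 14.18, -15.94) → (3.83, 2.16, -2.61) − 0.02·(45.68, 14.18, -15.94) = (2.9164, 1.8764, -2.2912)

(2.9164, 1.8764, -2.2912)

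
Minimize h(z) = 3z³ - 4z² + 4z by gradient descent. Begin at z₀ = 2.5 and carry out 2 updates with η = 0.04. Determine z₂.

h′(z) = 9z² - 8z + 4
Step 1: h′(2.5) = 40.25; z₁ = 2.5 − 0.04·40.25 = 0.89
Step 2: h′(0.89) = 4.0089; z₂ = 0.89 − 0.04·4.0089 = 0.729644

0.729644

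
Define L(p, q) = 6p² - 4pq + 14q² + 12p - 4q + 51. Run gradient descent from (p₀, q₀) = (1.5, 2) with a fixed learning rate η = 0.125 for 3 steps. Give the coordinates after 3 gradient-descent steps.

∇L = (12p - 4q + 12, -4p + 28q - 4)
Step 1: at (1.5, 2), ∇L = (22, 46) → (1.5, 2) − 0.125·(22, 46) = (-1.25, -3.75)
Step 2: at (-1.25, -3.75), ∇L = (12, -104) → (-1.25, -3.75) − 0.125·(12, -104) = (-2.75, 9.25)
Step 3: at (-2.75, 9.25), ∇L = (-58, 266) → (-2.75, 9.25) − 0.125·(-58, 266) = (4.5, -24)

(4.5, -24)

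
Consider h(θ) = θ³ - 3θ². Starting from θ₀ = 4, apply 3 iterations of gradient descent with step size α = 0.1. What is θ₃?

h′(θ) = 3θ² - 6θ
θ₁ = 4 − 0.1·24 = 1.6
θ₂ = 1.6 − 0.1·(-1.92) = 1.792
θ₃ = 1.792 − 0.1·(-1.118208) = 1.9038208

1.9038208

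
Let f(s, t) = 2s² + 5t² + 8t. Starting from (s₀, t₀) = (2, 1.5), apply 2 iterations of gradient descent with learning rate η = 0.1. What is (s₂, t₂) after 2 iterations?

(0.72, -0.8)

∇f = (4s, 10t + 8)
(s₁, t₁) = (2, 1.5) − 0.1·(8, 23) = (1.2, -0.8)
(s₂, t₂) = (1.2, -0.8) − 0.1·(4.8, 0) = (0.72, -0.8)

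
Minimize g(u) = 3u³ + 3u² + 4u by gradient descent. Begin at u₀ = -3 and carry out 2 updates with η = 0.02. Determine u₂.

g′(u) = 9u² + 6u + 4
Step 1: g′(-3) = 67; u₁ = -3 − 0.02·67 = -4.34
Step 2: g′(-4.34) = 147.4804; u₂ = -4.34 − 0.02·147.4804 = -7.289608

-7.289608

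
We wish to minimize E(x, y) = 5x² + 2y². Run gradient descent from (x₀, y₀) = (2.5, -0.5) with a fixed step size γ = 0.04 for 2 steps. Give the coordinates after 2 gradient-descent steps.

(0.9, -0.3528)

∇E = (10x, 4y)
Step 1: at (2.5, -0.5), ∇E = (25, -2) → (2.5, -0.5) − 0.04·(25, -2) = (1.5, -0.42)
Step 2: at (1.5, -0.42), ∇E = (15, -1.68) → (1.5, -0.42) − 0.04·(15, -1.68) = (0.9, -0.3528)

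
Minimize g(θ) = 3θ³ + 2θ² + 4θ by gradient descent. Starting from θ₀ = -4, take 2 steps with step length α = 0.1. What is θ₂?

g′(θ) = 9θ² + 4θ + 4
Step 1: g′(-4) = 132; θ₁ = -4 − 0.1·132 = -17.2
Step 2: g′(-17.2) = 2597.76; θ₂ = -17.2 − 0.1·2597.76 = -276.976

-276.976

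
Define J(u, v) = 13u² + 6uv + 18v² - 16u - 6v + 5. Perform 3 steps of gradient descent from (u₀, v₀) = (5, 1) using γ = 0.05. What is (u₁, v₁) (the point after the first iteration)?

(-1, -2)

∇J = (26u + 6v - 16, 6u + 36v - 6)
(u₁, v₁) = (5, 1) − 0.05·(120, 60) = (-1, -2)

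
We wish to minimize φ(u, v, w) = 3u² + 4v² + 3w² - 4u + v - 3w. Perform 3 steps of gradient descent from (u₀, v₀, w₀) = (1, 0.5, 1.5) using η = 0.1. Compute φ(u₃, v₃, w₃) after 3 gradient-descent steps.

-2.13208

∇φ = (6u - 4, 8v + 1, 6w - 3)
(u₁, v₁, w₁) = (1, 0.5, 1.5) − 0.1·(2, 5, 6) = (0.8, 0, 0.9)
(u₂, v₂, w₂) = (0.8, 0, 0.9) − 0.1·(0.8, 1, 2.4) = (0.72, -0.1, 0.66)
(u₃, v₃, w₃) = (0.72, -0.1, 0.66) − 0.1·(0.32, 0.2, 0.96) = (0.688, -0.12, 0.564)
φ(0.688, -0.12, 0.564) = -2.13208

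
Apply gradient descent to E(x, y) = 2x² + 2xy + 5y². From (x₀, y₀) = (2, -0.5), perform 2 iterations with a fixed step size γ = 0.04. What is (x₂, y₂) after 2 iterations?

∇E = (4x + 2y, 2x + 10y)
(x₁, y₁) = (2, -0.5) − 0.04·(7, -1) = (1.72, -0.46)
(x₂, y₂) = (1.72, -0.46) − 0.04·(5.96, -1.16) = (1.4816, -0.4136)

(1.4816, -0.4136)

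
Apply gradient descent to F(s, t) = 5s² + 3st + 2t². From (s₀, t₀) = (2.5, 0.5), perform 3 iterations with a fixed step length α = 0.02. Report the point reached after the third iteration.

(1.2359, 0.060196)

∇F = (10s + 3t, 3s + 4t)
Step 1: at (2.5, 0.5), ∇F = (26.5, 9.5) → (2.5, 0.5) − 0.02·(26.5, 9.5) = (1.97, 0.31)
Step 2: at (1.97, 0.31), ∇F = (20.63, 7.15) → (1.97, 0.31) − 0.02·(20.63, 7.15) = (1.5574, 0.167)
Step 3: at (1.5574, 0.167), ∇F = (16.075, 5.3402) → (1.5574, 0.167) − 0.02·(16.075, 5.3402) = (1.2359, 0.060196)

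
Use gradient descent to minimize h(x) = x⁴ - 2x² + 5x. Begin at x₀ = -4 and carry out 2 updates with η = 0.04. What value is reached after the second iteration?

-19.13024

h′(x) = 4x³ - 4x + 5
Step 1: h′(-4) = -235; x₁ = -4 − 0.04·(-235) = 5.4
Step 2: h′(5.4) = 613.256; x₂ = 5.4 − 0.04·613.256 = -19.13024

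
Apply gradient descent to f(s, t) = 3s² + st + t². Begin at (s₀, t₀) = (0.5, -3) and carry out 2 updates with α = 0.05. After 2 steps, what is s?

∇f = (6s + t, s + 2t)
(s₁, t₁) = (0.5, -3) − 0.05·(0, -5.5) = (0.5, -2.725)
(s₂, t₂) = (0.5, -2.725) − 0.05·(0.275, -4.95) = (0.48625, -2.4775)
s = 0.48625

0.48625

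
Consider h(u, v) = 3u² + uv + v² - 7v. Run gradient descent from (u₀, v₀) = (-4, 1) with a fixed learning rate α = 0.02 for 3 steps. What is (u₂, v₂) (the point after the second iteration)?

∇h = (6u + v, u + 2v - 7)
Step 1: at (-4, 1), ∇h = (-23, -9) → (-4, 1) − 0.02·(-23, -9) = (-3.54, 1.18)
Step 2: at (-3.54, 1.18), ∇h = (-20.06, -8.18) → (-3.54, 1.18) − 0.02·(-20.06, -8.18) = (-3.1388, 1.3436)

(-3.1388, 1.3436)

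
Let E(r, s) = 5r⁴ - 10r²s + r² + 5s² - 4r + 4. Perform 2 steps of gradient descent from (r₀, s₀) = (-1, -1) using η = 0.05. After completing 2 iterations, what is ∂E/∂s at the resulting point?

∇E = (20r³ - 20rs + 2r - 4, -10r² + 10s)
(r₁, s₁) = (-1, -1) − 0.05·(-46, -20) = (1.3, 0)
(r₂, s₂) = (1.3, 0) − 0.05·(42.54, -16.9) = (-0.827, 0.845)
∂E/∂s at (-0.827, 0.845) = 1.61071

1.61071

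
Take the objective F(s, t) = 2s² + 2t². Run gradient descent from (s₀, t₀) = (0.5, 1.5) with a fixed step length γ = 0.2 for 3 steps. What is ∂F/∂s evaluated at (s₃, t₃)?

∇F = (4s, 4t)
(s₁, t₁) = (0.5, 1.5) − 0.2·(2, 6) = (0.1, 0.3)
(s₂, t₂) = (0.1, 0.3) − 0.2·(0.4, 1.2) = (0.02, 0.06)
(s₃, t₃) = (0.02, 0.06) − 0.2·(0.08, 0.24) = (0.004, 0.012)
∂F/∂s at (0.004, 0.012) = 0.016

0.016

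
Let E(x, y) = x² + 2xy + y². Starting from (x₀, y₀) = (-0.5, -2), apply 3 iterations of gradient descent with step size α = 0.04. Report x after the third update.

0.00912

∇E = (2x + 2y, 2x + 2y)
Step 1: at (-0.5, -2), ∇E = (-5, -5) → (-0.5, -2) − 0.04·(-5, -5) = (-0.3, -1.8)
Step 2: at (-0.3, -1.8), ∇E = (-4.2, -4.2) → (-0.3, -1.8) − 0.04·(-4.2, -4.2) = (-0.132, -1.632)
Step 3: at (-0.132, -1.632), ∇E = (-3.528, -3.528) → (-0.132, -1.632) − 0.04·(-3.528, -3.528) = (0.00912, -1.49088)
x = 0.00912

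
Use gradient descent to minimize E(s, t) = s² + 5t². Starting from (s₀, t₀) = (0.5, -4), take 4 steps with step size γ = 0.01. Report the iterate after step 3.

(0.470596, -2.916)

∇E = (2s, 10t)
(s₁, t₁) = (0.5, -4) − 0.01·(1, -40) = (0.49, -3.6)
(s₂, t₂) = (0.49, -3.6) − 0.01·(0.98, -36) = (0.4802, -3.24)
(s₃, t₃) = (0.4802, -3.24) − 0.01·(0.9604, -32.4) = (0.470596, -2.916)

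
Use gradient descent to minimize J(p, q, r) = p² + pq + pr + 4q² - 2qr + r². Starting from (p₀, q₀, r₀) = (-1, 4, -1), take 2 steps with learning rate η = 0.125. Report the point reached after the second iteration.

∇J = (2p + q + r, p + 8q - 2r, p - 2q + 2r)
(p₁, q₁, r₁) = (-1, 4, -1) − 0.125·(1, 33, -11) = (-1.125, -0.125, 0.375)
(p₂, q₂, r₂) = (-1.125, -0.125, 0.375) − 0.125·(-2, -2.875, -0.125) = (-0.875, 0.234375, 0.390625)

(-0.875, 0.234375, 0.390625)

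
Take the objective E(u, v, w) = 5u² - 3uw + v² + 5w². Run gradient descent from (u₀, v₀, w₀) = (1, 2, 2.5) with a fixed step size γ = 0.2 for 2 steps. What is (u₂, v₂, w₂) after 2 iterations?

∇E = (10u - 3w, 2v, -3u + 10w)
Step 1: at (1, 2, 2.5), ∇E = (2.5, 4, 22) → (1, 2, 2.5) − 0.2·(2.5, 4, 22) = (0.5, 1.2, -1.9)
Step 2: at (0.5, 1.2, -1.9), ∇E = (10.7, 2.4, -20.5) → (0.5, 1.2, -1.9) − 0.2·(10.7, 2.4, -20.5) = (-1.64, 0.72, 2.2)

(-1.64, 0.72, 2.2)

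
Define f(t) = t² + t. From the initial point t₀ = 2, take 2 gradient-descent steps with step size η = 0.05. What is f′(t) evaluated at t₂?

4.05

f′(t) = 2t + 1
Step 1: f′(2) = 5; t₁ = 2 − 0.05·5 = 1.75
Step 2: f′(1.75) = 4.5; t₂ = 1.75 − 0.05·4.5 = 1.525
f′(t) at (1.525) = 4.05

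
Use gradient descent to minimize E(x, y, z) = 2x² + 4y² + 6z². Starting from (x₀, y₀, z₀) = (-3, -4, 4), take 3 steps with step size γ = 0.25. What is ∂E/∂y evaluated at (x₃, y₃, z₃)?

32

∇E = (4x, 8y, 12z)
(x₁, y₁, z₁) = (-3, -4, 4) − 0.25·(-12, -32, 48) = (0, 4, -8)
(x₂, y₂, z₂) = (0, 4, -8) − 0.25·(0, 32, -96) = (0, -4, 16)
(x₃, y₃, z₃) = (0, -4, 16) − 0.25·(0, -32, 192) = (0, 4, -32)
∂E/∂y at (0, 4, -32) = 32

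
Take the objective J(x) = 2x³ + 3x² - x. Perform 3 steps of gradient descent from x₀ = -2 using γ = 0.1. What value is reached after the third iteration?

J′(x) = 6x² + 6x - 1
Step 1: J′(-2) = 11; x₁ = -2 − 0.1·11 = -3.1
Step 2: J′(-3.1) = 38.06; x₂ = -3.1 − 0.1·38.06 = -6.906
Step 3: J′(-6.906) = 243.721016; x₃ = -6.906 − 0.1·243.721016 = -31.2781016

-31.2781016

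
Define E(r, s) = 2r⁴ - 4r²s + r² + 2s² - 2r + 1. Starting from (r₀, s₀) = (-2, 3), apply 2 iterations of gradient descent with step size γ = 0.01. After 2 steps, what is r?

-1.70611584

∇E = (8r³ - 8rs + 2r - 2, -4r² + 4s)
(r₁, s₁) = (-2, 3) − 0.01·(-22, -4) = (-1.78, 3.04)
(r₂, s₂) = (-1.78, 3.04) − 0.01·(-7.388416, -0.5136) = (-1.70611584, 3.045136)
r = -1.70611584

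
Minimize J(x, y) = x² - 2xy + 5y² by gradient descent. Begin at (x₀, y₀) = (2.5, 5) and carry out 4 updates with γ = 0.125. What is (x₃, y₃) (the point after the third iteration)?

(1.875, 0.3125)

∇J = (2x - 2y, -2x + 10y)
(x₁, y₁) = (2.5, 5) − 0.125·(-5, 45) = (3.125, -0.625)
(x₂, y₂) = (3.125, -0.625) − 0.125·(7.5, -12.5) = (2.1875, 0.9375)
(x₃, y₃) = (2.1875, 0.9375) − 0.125·(2.5, 5) = (1.875, 0.3125)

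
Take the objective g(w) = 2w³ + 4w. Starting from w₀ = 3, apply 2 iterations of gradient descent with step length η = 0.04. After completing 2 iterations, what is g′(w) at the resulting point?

5.003803795456

g′(w) = 6w² + 4
w₁ = 3 − 0.04·58 = 0.68
w₂ = 0.68 − 0.04·6.7744 = 0.409024
g′(w) at (0.409024) = 5.003803795456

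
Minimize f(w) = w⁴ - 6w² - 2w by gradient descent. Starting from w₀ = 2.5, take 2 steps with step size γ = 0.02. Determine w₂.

f′(w) = 4w³ - 12w - 2
Step 1: f′(2.5) = 30.5; w₁ = 2.5 − 0.02·30.5 = 1.89
Step 2: f′(1.89) = 2.325076; w₂ = 1.89 − 0.02·2.325076 = 1.84349848

1.84349848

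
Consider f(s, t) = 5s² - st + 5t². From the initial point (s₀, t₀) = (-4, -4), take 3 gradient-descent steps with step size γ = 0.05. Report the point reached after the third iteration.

∇f = (10s - t, -s + 10t)
Step 1: at (-4, -4), ∇f = (-36, -36) → (-4, -4) − 0.05·(-36, -36) = (-2.2, -2.2)
Step 2: at (-2.2, -2.2), ∇f = (-19.8, -19.8) → (-2.2, -2.2) − 0.05·(-19.8, -19.8) = (-1.21, -1.21)
Step 3: at (-1.21, -1.21), ∇f = (-10.89, -10.89) → (-1.21, -1.21) − 0.05·(-10.89, -10.89) = (-0.6655, -0.6655)

(-0.6655, -0.6655)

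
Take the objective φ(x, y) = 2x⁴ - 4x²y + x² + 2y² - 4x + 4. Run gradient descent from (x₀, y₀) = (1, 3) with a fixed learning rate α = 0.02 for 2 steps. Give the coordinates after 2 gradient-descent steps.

∇φ = (8x³ - 8xy + 2x - 4, -4x² + 4y)
(x₁, y₁) = (1, 3) − 0.02·(-18, 8) = (1.36, 2.84)
(x₂, y₂) = (1.36, 2.84) − 0.02·(-12.055552, 3.9616) = (1.60111104, 2.760768)

(1.60111104, 2.760768)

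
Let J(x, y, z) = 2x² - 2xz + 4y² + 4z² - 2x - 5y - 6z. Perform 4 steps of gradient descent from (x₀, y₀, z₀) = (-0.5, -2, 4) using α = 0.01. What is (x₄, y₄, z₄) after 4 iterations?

(-0.077726, -1.25553152, 3.05569168)

∇J = (4x - 2z - 2, 8y - 5, -2x + 8z - 6)
(x₁, y₁, z₁) = (-0.5, -2, 4) − 0.01·(-12, -21, 27) = (-0.38, -1.79, 3.73)
(x₂, y₂, z₂) = (-0.38, -1.79, 3.73) − 0.01·(-10.98, -19.32, 24.6) = (-0.2702, -1.5968, 3.484)
(x₃, y₃, z₃) = (-0.2702, -1.5968, 3.484) − 0.01·(-10.0488, -17.7744, 22.4124) = (-0.169712, -1.419056, 3.259876)
(x₄, y₄, z₄) = (-0.169712, -1.419056, 3.259876) − 0.01·(-9.1986, -16.352448, 20.418432) = (-0.077726, -1.25553152, 3.05569168)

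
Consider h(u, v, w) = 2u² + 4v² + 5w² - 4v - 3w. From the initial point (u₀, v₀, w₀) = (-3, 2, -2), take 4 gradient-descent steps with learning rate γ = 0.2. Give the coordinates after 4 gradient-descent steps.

(-0.0048, 0.6944, -2)

∇h = (4u, 8v - 4, 10w - 3)
Step 1: at (-3, 2, -2), ∇h = (-12, 12, -23) → (-3, 2, -2) − 0.2·(-12, 12, -23) = (-0.6, -0.4, 2.6)
Step 2: at (-0.6, -0.4, 2.6), ∇h = (-2.4, -7.2, 23) → (-0.6, -0.4, 2.6) − 0.2·(-2.4, -7.2, 23) = (-0.12, 1.04, -2)
Step 3: at (-0.12, 1.04, -2), ∇h = (-0.48, 4.32, -23) → (-0.12, 1.04, -2) − 0.2·(-0.48, 4.32, -23) = (-0.024, 0.176, 2.6)
Step 4: at (-0.024, 0.176, 2.6), ∇h = (-0.096, -2.592, 23) → (-0.024, 0.176, 2.6) − 0.2·(-0.096, -2.592, 23) = (-0.0048, 0.6944, -2)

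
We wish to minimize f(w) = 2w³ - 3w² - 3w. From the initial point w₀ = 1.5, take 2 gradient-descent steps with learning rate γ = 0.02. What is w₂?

1.447092

f′(w) = 6w² - 6w - 3
Step 1: f′(1.5) = 1.5; w₁ = 1.5 − 0.02·1.5 = 1.47
Step 2: f′(1.47) = 1.1454; w₂ = 1.47 − 0.02·1.1454 = 1.447092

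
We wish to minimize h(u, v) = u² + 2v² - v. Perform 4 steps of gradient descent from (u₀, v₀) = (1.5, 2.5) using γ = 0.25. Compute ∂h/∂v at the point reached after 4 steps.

0

∇h = (2u, 4v - 1)
(u₁, v₁) = (1.5, 2.5) − 0.25·(3, 9) = (0.75, 0.25)
(u₂, v₂) = (0.75, 0.25) − 0.25·(1.5, 0) = (0.375, 0.25)
(u₃, v₃) = (0.375, 0.25) − 0.25·(0.75, 0) = (0.1875, 0.25)
(u₄, v₄) = (0.1875, 0.25) − 0.25·(0.375, 0) = (0.09375, 0.25)
∂h/∂v at (0.09375, 0.25) = 0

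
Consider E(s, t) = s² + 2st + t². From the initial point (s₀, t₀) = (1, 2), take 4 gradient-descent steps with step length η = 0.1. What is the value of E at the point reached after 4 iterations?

∇E = (2s + 2t, 2s + 2t)
Step 1: at (1, 2), ∇E = (6, 6) → (1, 2) − 0.1·(6, 6) = (0.4, 1.4)
Step 2: at (0.4, 1.4), ∇E = (3.6, 3.6) → (0.4, 1.4) − 0.1·(3.6, 3.6) = (0.04, 1.04)
Step 3: at (0.04, 1.04), ∇E = (2.16, 2.16) → (0.04, 1.04) − 0.1·(2.16, 2.16) = (-0.176, 0.824)
Step 4: at (-0.176, 0.824), ∇E = (1.296, 1.296) → (-0.176, 0.824) − 0.1·(1.296, 1.296) = (-0.3056, 0.6944)
E(-0.3056, 0.6944) = 0.15116544

0.15116544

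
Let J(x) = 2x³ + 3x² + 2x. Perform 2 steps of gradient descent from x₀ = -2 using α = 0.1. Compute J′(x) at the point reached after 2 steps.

384.116096

J′(x) = 6x² + 6x + 2
Step 1: J′(-2) = 14; x₁ = -2 − 0.1·14 = -3.4
Step 2: J′(-3.4) = 50.96; x₂ = -3.4 − 0.1·50.96 = -8.496
J′(x) at (-8.496) = 384.116096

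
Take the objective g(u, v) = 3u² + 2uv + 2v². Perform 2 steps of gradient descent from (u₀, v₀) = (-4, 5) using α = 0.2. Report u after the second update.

-0.8

∇g = (6u + 2v, 2u + 4v)
Step 1: at (-4, 5), ∇g = (-14, 12) → (-4, 5) − 0.2·(-14, 12) = (-1.2, 2.6)
Step 2: at (-1.2, 2.6), ∇g = (-2, 8) → (-1.2, 2.6) − 0.2·(-2, 8) = (-0.8, 1)
u = -0.8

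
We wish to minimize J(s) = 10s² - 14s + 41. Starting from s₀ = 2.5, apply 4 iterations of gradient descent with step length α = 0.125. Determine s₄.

9.8125

J′(s) = 20s - 14
s₁ = 2.5 − 0.125·36 = -2
s₂ = -2 − 0.125·(-54) = 4.75
s₃ = 4.75 − 0.125·81 = -5.375
s₄ = -5.375 − 0.125·(-121.5) = 9.8125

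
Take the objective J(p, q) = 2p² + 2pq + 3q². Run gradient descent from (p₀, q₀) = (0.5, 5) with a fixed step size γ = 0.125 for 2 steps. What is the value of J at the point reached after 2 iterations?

1.2373046875

∇J = (4p + 2q, 2p + 6q)
Step 1: at (0.5, 5), ∇J = (12, 31) → (0.5, 5) − 0.125·(12, 31) = (-1, 1.125)
Step 2: at (-1, 1.125), ∇J = (-1.75, 4.75) → (-1, 1.125) − 0.125·(-1.75, 4.75) = (-0.78125, 0.53125)
J(-0.78125, 0.53125) = 1.2373046875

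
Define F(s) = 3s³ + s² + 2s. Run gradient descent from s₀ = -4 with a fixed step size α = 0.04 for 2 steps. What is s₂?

-41.465344

F′(s) = 9s² + 2s + 2
Step 1: F′(-4) = 138; s₁ = -4 − 0.04·138 = -9.52
Step 2: F′(-9.52) = 798.6336; s₂ = -9.52 − 0.04·798.6336 = -41.465344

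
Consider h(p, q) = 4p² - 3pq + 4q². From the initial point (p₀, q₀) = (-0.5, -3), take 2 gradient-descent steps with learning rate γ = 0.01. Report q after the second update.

-2.5695

∇h = (8p - 3q, -3p + 8q)
Step 1: at (-0.5, -3), ∇h = (5, -22.5) → (-0.5, -3) − 0.01·(5, -22.5) = (-0.55, -2.775)
Step 2: at (-0.55, -2.775), ∇h = (3.925, -20.55) → (-0.55, -2.775) − 0.01·(3.925, -20.55) = (-0.58925, -2.5695)
q = -2.5695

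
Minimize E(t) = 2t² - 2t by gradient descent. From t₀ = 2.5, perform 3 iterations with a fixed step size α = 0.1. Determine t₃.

0.932

E′(t) = 4t - 2
t₁ = 2.5 − 0.1·8 = 1.7
t₂ = 1.7 − 0.1·4.8 = 1.22
t₃ = 1.22 − 0.1·2.88 = 0.932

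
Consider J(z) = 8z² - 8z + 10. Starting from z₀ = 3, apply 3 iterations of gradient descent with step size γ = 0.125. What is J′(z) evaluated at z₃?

J′(z) = 16z - 8
Step 1: J′(3) = 40; z₁ = 3 − 0.125·40 = -2
Step 2: J′(-2) = -40; z₂ = -2 − 0.125·(-40) = 3
Step 3: J′(3) = 40; z₃ = 3 − 0.125·40 = -2
J′(z) at (-2) = -40

-40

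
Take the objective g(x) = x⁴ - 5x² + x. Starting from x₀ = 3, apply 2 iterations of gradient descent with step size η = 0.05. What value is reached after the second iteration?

g′(x) = 4x³ - 10x + 1
x₁ = 3 − 0.05·79 = -0.95
x₂ = -0.95 − 0.05·7.0705 = -1.303525

-1.303525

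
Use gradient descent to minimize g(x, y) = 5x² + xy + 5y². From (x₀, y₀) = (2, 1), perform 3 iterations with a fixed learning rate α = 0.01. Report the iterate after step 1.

∇g = (10x + y, x + 10y)
Step 1: at (2, 1), ∇g = (21, 12) → (2, 1) − 0.01·(21, 12) = (1.79, 0.88)

(1.79, 0.88)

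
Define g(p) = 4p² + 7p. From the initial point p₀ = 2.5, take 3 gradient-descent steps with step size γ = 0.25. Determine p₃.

-4.25

g′(p) = 8p + 7
p₁ = 2.5 − 0.25·27 = -4.25
p₂ = -4.25 − 0.25·(-27) = 2.5
p₃ = 2.5 − 0.25·27 = -4.25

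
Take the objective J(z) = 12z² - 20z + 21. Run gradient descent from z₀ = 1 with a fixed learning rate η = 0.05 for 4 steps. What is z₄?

0.8336

J′(z) = 24z - 20
Step 1: J′(1) = 4; z₁ = 1 − 0.05·4 = 0.8
Step 2: J′(0.8) = -0.8; z₂ = 0.8 − 0.05·(-0.8) = 0.84
Step 3: J′(0.84) = 0.16; z₃ = 0.84 − 0.05·0.16 = 0.832
Step 4: J′(0.832) = -0.032; z₄ = 0.832 − 0.05·(-0.032) = 0.8336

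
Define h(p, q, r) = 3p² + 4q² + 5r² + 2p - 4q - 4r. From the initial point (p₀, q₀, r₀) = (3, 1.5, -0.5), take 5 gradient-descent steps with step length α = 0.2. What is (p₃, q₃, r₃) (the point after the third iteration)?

∇h = (6p + 2, 8q - 4, 10r - 4)
(p₁, q₁, r₁) = (3, 1.5, -0.5) − 0.2·(20, 8, -9) = (-1, -0.1, 1.3)
(p₂, q₂, r₂) = (-1, -0.1, 1.3) − 0.2·(-4, -4.8, 9) = (-0.2, 0.86, -0.5)
(p₃, q₃, r₃) = (-0.2, 0.86, -0.5) − 0.2·(0.8, 2.88, -9) = (-0.36, 0.284, 1.3)

(-0.36, 0.284, 1.3)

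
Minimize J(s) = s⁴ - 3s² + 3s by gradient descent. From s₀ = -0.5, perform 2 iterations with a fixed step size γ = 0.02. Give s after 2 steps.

J′(s) = 4s³ - 6s + 3
Step 1: J′(-0.5) = 5.5; s₁ = -0.5 − 0.02·5.5 = -0.61
Step 2: J′(-0.61) = 5.752076; s₂ = -0.61 − 0.02·5.752076 = -0.72504152

-0.72504152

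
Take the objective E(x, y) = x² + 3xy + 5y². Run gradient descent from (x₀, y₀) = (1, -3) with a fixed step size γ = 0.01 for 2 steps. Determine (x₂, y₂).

(1.1305, -2.4891)

∇E = (2x + 3y, 3x + 10y)
Step 1: at (1, -3), ∇E = (-7, -27) → (1, -3) − 0.01·(-7, -27) = (1.07, -2.73)
Step 2: at (1.07, -2.73), ∇E = (-6.05, -24.09) → (1.07, -2.73) − 0.01·(-6.05, -24.09) = (1.1305, -2.4891)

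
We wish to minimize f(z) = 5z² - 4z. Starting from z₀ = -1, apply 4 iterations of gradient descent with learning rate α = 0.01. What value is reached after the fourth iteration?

f′(z) = 10z - 4
z₁ = -1 − 0.01·(-14) = -0.86
z₂ = -0.86 − 0.01·(-12.6) = -0.734
z₃ = -0.734 − 0.01·(-11.34) = -0.6206
z₄ = -0.6206 − 0.01·(-10.206) = -0.51854

-0.51854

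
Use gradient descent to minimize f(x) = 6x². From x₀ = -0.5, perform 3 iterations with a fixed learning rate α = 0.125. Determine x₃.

0.0625

f′(x) = 12x
Step 1: f′(-0.5) = -6; x₁ = -0.5 − 0.125·(-6) = 0.25
Step 2: f′(0.25) = 3; x₂ = 0.25 − 0.125·3 = -0.125
Step 3: f′(-0.125) = -1.5; x₃ = -0.125 − 0.125·(-1.5) = 0.0625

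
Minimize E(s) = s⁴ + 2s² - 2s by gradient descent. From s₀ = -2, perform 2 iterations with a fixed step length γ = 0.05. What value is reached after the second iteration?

E′(s) = 4s³ + 4s - 2
s₁ = -2 − 0.05·(-42) = 0.1
s₂ = 0.1 − 0.05·(-1.596) = 0.1798

0.1798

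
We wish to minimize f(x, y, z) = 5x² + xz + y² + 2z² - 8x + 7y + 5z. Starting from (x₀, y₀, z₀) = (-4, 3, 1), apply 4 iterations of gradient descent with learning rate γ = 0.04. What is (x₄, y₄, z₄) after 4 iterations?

∇f = (10x + z - 8, 2y + 7, x + 4z + 5)
Step 1: at (-4, 3, 1), ∇f = (-47, 13, 5) → (-4, 3, 1) − 0.04·(-47, 13, 5) = (-2.12, 2.48, 0.8)
Step 2: at (-2.12, 2.48, 0.8), ∇f = (-28.4, 11.96, 6.08) → (-2.12, 2.48, 0.8) − 0.04·(-28.4, 11.96, 6.08) = (-0.984, 2.0016, 0.5568)
Step 3: at (-0.984, 2.0016, 0.5568), ∇f = (-17.2832, 11.0032, 6.2432) → (-0.984, 2.0016, 0.5568) − 0.04·(-17.2832, 11.0032, 6.2432) = (-0.292672, 1.561472, 0.307072)
Step 4: at (-0.292672, 1.561472, 0.307072), ∇f = (-10.619648, 10.122944, 5.935616) → (-0.292672, 1.561472, 0.307072) − 0.04·(-10.619648, 10.122944, 5.935616) = (0.13211392, 1.15655424, 0.06964736)

(0.13211392, 1.15655424, 0.06964736)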